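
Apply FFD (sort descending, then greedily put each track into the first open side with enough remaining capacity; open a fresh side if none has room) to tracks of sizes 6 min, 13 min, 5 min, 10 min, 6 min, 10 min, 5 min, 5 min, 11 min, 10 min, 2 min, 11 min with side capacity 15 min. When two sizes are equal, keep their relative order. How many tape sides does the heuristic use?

Sorted descending: 13, 11, 11, 10, 10, 10, 6, 6, 5, 5, 5, 2.
  13 → side 1 (new)  [load 13/15]
  11 → side 2 (new)  [load 11/15]
  11 → side 3 (new)  [load 11/15]
  10 → side 4 (new)  [load 10/15]
  10 → side 5 (new)  [load 10/15]
  10 → side 6 (new)  [load 10/15]
  6 → side 7 (new)  [load 6/15]
  6 → side 7  [load 12/15]
  5 → side 4  [load 15/15]
  5 → side 5  [load 15/15]
  5 → side 6  [load 15/15]
  2 → side 1  [load 15/15]
7 tape sides opened.

7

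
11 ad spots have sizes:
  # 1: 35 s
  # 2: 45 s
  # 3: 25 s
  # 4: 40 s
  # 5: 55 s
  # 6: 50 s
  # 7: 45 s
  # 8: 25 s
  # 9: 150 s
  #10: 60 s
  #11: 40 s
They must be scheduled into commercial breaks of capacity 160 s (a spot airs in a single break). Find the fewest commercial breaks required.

4

Total = 150 + 60 + 55 + 50 + 45 + 45 + 40 + 40 + 35 + 25 + 25 = 570 s.
Lower bound: ⌈570/160⌉ = 4 commercial breaks.
A packing using 4 commercial breaks:
  break 1: 150 = 150
  break 2: 60 + 55 + 45 = 160
  break 3: 50 + 45 + 40 + 25 = 160
  break 4: 40 + 35 + 25 = 100
This matches the lower bound, so 4 is optimal.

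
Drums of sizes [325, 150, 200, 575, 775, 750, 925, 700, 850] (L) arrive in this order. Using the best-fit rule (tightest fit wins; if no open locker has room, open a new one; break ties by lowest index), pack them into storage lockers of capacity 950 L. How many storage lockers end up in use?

  325 → locker 1 (new)  [load 325/950]
  150 → locker 1  [load 475/950]
  200 → locker 1  [load 675/950]
  575 → locker 2 (new)  [load 575/950]
  775 → locker 3 (new)  [load 775/950]
  750 → locker 4 (new)  [load 750/950]
  925 → locker 5 (new)  [load 925/950]
  700 → locker 6 (new)  [load 700/950]
  850 → locker 7 (new)  [load 850/950]
7 storage lockers opened.

7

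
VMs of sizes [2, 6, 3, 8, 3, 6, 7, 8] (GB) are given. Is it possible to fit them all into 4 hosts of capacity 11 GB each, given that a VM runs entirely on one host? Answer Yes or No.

No

Total = 43 GB; ⌈43/11⌉ = 4.
5 VMs each exceed half the capacity and cannot share a host, forcing at least 5 hosts.
At least 5 hosts are required, but only 4 are allowed.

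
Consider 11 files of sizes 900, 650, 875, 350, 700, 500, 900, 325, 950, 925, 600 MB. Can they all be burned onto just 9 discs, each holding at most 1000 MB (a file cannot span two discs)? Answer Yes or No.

A valid assignment using 9 discs:
  disc 1: 950 = 950
  disc 2: 925 = 925
  disc 3: 900 = 900
  disc 4: 900 = 900
  disc 5: 875 = 875
  disc 6: 700 = 700
  disc 7: 650 + 350 = 1000
  disc 8: 600 + 325 = 925
  disc 9: 500 = 500
Every load is within 1000 MB, so 9 discs suffice.

Yes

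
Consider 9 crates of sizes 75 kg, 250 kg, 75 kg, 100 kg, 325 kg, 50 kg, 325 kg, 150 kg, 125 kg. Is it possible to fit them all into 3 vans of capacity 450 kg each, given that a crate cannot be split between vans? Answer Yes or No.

Total = 1475 kg; ⌈1475/450⌉ = 4.
At least 4 vans are required, but only 3 are allowed.

No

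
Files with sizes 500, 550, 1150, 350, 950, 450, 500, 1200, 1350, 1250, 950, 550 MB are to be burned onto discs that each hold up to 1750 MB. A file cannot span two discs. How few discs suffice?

6

Total = 1350 + 1250 + 1200 + 1150 + 950 + 950 + 550 + 550 + 500 + 500 + 450 + 350 = 9750 MB.
Lower bound: ⌈9750/1750⌉ = 6 discs.
A packing using 6 discs:
  disc 1: 1350 + 350 = 1700
  disc 2: 1250 + 500 = 1750
  disc 3: 1200 + 550 = 1750
  disc 4: 1150 + 550 = 1700
  disc 5: 950 + 500 = 1450
  disc 6: 950 + 450 = 1400
This matches the lower bound, so 6 is optimal.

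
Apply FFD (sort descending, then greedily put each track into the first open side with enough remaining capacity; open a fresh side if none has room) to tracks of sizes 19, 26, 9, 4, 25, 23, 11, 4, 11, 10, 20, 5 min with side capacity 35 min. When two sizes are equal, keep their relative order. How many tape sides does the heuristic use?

Sorted descending: 26, 25, 23, 20, 19, 11, 11, 10, 9, 5, 4, 4.
  26 → side 1 (new)  [load 26/35]
  25 → side 2 (new)  [load 25/35]
  23 → side 3 (new)  [load 23/35]
  20 → side 4 (new)  [load 20/35]
  19 → side 5 (new)  [load 19/35]
  11 → side 3  [load 34/35]
  11 → side 4  [load 31/35]
  10 → side 2  [load 35/35]
  9 → side 1  [load 35/35]
  5 → side 5  [load 24/35]
  4 → side 4  [load 35/35]
  4 → side 5  [load 28/35]
5 tape sides opened.

5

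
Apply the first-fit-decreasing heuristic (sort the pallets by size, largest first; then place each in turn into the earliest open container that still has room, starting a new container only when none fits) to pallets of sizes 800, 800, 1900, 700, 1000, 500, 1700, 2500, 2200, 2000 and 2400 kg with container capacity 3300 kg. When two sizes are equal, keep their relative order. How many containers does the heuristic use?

Sorted descending: 2500, 2400, 2200, 2000, 1900, 1700, 1000, 800, 800, 700, 500.
  2500 → container 1 (new)  [load 2500/3300]
  2400 → container 2 (new)  [load 2400/3300]
  2200 → container 3 (new)  [load 2200/3300]
  2000 → container 4 (new)  [load 2000/3300]
  1900 → container 5 (new)  [load 1900/3300]
  1700 → container 6 (new)  [load 1700/3300]
  1000 → container 3  [load 3200/3300]
  800 → container 1  [load 3300/3300]
  800 → container 2  [load 3200/3300]
  700 → container 4  [load 2700/3300]
  500 → container 4  [load 3200/3300]
6 containers opened.

6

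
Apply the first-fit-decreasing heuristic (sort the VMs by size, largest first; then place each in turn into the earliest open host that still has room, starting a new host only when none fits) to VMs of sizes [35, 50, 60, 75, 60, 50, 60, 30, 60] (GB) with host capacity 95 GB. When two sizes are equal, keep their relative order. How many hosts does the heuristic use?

Sorted descending: 75, 60, 60, 60, 60, 50, 50, 35, 30.
  75 → host 1 (new)  [load 75/95]
  60 → host 2 (new)  [load 60/95]
  60 → host 3 (new)  [load 60/95]
  60 → host 4 (new)  [load 60/95]
  60 → host 5 (new)  [load 60/95]
  50 → host 6 (new)  [load 50/95]
  50 → host 7 (new)  [load 50/95]
  35 → host 2  [load 95/95]
  30 → host 3  [load 90/95]
7 hosts opened.

7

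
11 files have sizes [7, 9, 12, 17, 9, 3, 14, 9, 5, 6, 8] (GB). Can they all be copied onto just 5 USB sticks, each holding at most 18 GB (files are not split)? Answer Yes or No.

No

Total = 99 GB; ⌈99/18⌉ = 6.
At least 6 USB sticks are required, but only 5 are allowed.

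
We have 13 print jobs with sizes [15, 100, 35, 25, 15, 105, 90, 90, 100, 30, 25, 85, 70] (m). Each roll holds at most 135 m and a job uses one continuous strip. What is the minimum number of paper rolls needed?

7

Total = 105 + 100 + 100 + 90 + 90 + 85 + 70 + 35 + 30 + 25 + 25 + 15 + 15 = 785 m.
Lower bound: ⌈785/135⌉ = 6 paper rolls.
Also, 7 print jobs each exceed 135/2 m, and no two of those can share a roll, so at least 7 paper rolls are needed.
A packing using 7 paper rolls:
  roll 1: 105 + 30 = 135
  roll 2: 100 + 35 = 135
  roll 3: 100 + 25 = 125
  roll 4: 90 + 25 + 15 = 130
  roll 5: 90 + 15 = 105
  roll 6: 85 = 85
  roll 7: 70 = 70
This matches the lower bound, so 7 is optimal.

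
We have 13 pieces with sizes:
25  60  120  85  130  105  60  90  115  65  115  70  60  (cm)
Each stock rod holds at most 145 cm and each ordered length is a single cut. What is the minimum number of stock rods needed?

9

Total = 130 + 120 + 115 + 115 + 105 + 90 + 85 + 70 + 65 + 60 + 60 + 60 + 25 = 1100 cm.
Lower bound: ⌈1100/145⌉ = 8 stock rods.
A packing using 9 stock rods:
  stock rod 1: 130 = 130
  stock rod 2: 120 + 25 = 145
  stock rod 3: 115 = 115
  stock rod 4: 115 = 115
  stock rod 5: 105 = 105
  stock rod 6: 90 = 90
  stock rod 7: 85 + 60 = 145
  stock rod 8: 70 + 65 = 135
  stock rod 9: 60 + 60 = 120
No arrangement into 8 stock rods stays within capacity, so 9 is optimal.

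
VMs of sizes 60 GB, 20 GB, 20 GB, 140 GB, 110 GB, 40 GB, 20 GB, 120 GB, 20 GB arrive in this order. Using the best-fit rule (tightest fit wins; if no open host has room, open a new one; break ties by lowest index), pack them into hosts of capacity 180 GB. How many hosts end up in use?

  60 → host 1 (new)  [load 60/180]
  20 → host 1  [load 80/180]
  20 → host 1  [load 100/180]
  140 → host 2 (new)  [load 140/180]
  110 → host 3 (new)  [load 110/180]
  40 → host 2  [load 180/180]
  20 → host 3  [load 130/180]
  120 → host 4 (new)  [load 120/180]
  20 → host 3  [load 150/180]
4 hosts opened.

4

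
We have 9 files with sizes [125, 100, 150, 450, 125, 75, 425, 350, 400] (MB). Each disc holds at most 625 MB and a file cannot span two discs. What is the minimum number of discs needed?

4

Total = 450 + 425 + 400 + 350 + 150 + 125 + 125 + 100 + 75 = 2200 MB.
Lower bound: ⌈2200/625⌉ = 4 discs.
A packing using 4 discs:
  disc 1: 450 + 150 = 600
  disc 2: 425 + 125 + 75 = 625
  disc 3: 400 + 125 + 100 = 625
  disc 4: 350 = 350
This matches the lower bound, so 4 is optimal.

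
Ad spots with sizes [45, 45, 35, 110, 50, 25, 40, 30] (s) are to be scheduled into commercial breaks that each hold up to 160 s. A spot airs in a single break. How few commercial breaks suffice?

Total = 110 + 50 + 45 + 45 + 40 + 35 + 30 + 25 = 380 s.
Lower bound: ⌈380/160⌉ = 3 commercial breaks.
A packing using 3 commercial breaks:
  break 1: 110 + 50 = 160
  break 2: 45 + 45 + 40 + 30 = 160
  break 3: 35 + 25 = 60
This matches the lower bound, so 3 is optimal.

3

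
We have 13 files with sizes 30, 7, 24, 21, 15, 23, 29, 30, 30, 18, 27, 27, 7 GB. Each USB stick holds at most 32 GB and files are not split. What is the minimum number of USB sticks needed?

Total = 30 + 30 + 30 + 29 + 27 + 27 + 24 + 23 + 21 + 18 + 15 + 7 + 7 = 288 GB.
Lower bound: ⌈288/32⌉ = 9 USB sticks.
Also, 10 files each exceed 16 GB, and no two of those can share a USB stick, so at least 10 USB sticks are needed.
A packing using 11 USB sticks:
  USB stick 1: 30 = 30
  USB stick 2: 30 = 30
  USB stick 3: 30 = 30
  USB stick 4: 29 = 29
  USB stick 5: 27 = 27
  USB stick 6: 27 = 27
  USB stick 7: 24 + 7 = 31
  USB stick 8: 23 + 7 = 30
  USB stick 9: 21 = 21
  USB stick 10: 18 = 18
  USB stick 11: 15 = 15
No arrangement into 10 USB sticks stays within capacity, so 11 is optimal.

11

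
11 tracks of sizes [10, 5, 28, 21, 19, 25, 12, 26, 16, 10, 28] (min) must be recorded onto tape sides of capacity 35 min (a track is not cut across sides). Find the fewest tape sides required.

7

Total = 28 + 28 + 26 + 25 + 21 + 19 + 16 + 12 + 10 + 10 + 5 = 200 min.
Lower bound: ⌈200/35⌉ = 6 tape sides.
A packing using 7 tape sides:
  side 1: 28 + 5 = 33
  side 2: 28 = 28
  side 3: 26 = 26
  side 4: 25 + 10 = 35
  side 5: 21 + 12 = 33
  side 6: 19 + 16 = 35
  side 7: 10 = 10
No arrangement into 6 tape sides stays within capacity, so 7 is optimal.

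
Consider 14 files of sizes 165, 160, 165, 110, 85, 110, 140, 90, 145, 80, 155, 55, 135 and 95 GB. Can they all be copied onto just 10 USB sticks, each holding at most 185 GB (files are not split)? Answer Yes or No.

No

Total = 1690 GB; ⌈1690/185⌉ = 10.
The bound of 10 does not rule out 10, but exhaustive search shows no assignment into 10 USB sticks of capacity 185 GB exists — the minimum is 11.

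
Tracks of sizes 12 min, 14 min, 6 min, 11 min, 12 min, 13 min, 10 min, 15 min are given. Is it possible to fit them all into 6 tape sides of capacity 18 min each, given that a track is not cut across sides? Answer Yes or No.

Total = 93 min; ⌈93/18⌉ = 6.
7 tracks each exceed half the capacity and cannot share a side, forcing at least 7 tape sides.
At least 7 tape sides are required, but only 6 are allowed.

No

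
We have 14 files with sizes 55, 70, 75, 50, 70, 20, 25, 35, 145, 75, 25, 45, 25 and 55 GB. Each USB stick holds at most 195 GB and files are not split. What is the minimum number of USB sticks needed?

4

Total = 145 + 75 + 75 + 70 + 70 + 55 + 55 + 50 + 45 + 35 + 25 + 25 + 25 + 20 = 770 GB.
Lower bound: ⌈770/195⌉ = 4 USB sticks.
A packing using 4 USB sticks:
  USB stick 1: 145 + 50 = 195
  USB stick 2: 75 + 75 + 45 = 195
  USB stick 3: 70 + 70 + 55 = 195
  USB stick 4: 55 + 35 + 25 + 25 + 25 + 20 = 185
This matches the lower bound, so 4 is optimal.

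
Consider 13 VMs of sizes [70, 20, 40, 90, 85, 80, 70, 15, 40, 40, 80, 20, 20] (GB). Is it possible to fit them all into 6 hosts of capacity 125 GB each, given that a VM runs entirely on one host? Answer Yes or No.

Yes

A valid assignment using 6 hosts:
  host 1: 90 + 20 + 15 = 125
  host 2: 85 + 40 = 125
  host 3: 80 + 40 = 120
  host 4: 80 + 40 = 120
  host 5: 70 + 20 + 20 = 110
  host 6: 70 = 70
Every load is within 125 GB, so 6 hosts suffice.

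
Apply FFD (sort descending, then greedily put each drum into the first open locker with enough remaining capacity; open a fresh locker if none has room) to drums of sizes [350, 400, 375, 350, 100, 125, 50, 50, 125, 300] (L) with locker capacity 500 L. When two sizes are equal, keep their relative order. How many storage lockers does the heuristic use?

Sorted descending: 400, 375, 350, 350, 300, 125, 125, 100, 50, 50.
  400 → locker 1 (new)  [load 400/500]
  375 → locker 2 (new)  [load 375/500]
  350 → locker 3 (new)  [load 350/500]
  350 → locker 4 (new)  [load 350/500]
  300 → locker 5 (new)  [load 300/500]
  125 → locker 2  [load 500/500]
  125 → locker 3  [load 475/500]
  100 → locker 1  [load 500/500]
  50 → locker 4  [load 400/500]
  50 → locker 4  [load 450/500]
5 storage lockers opened.

5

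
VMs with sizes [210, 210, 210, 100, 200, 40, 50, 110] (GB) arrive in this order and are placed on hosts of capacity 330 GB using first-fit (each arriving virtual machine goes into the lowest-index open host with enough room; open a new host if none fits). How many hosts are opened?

  210 → host 1 (new)  [load 210/330]
  210 → host 2 (new)  [load 210/330]
  210 → host 3 (new)  [load 210/330]
  100 → host 1  [load 310/330]
  200 → host 4 (new)  [load 200/330]
  40 → host 2  [load 250/330]
  50 → host 2  [load 300/330]
  110 → host 3  [load 320/330]
4 hosts opened.

4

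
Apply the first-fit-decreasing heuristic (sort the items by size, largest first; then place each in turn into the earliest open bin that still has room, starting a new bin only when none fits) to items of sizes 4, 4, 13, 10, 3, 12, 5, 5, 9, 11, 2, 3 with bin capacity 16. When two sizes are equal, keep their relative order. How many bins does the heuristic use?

6

Sorted descending: 13, 12, 11, 10, 9, 5, 5, 4, 4, 3, 3, 2.
  13 → bin 1 (new)  [load 13/16]
  12 → bin 2 (new)  [load 12/16]
  11 → bin 3 (new)  [load 11/16]
  10 → bin 4 (new)  [load 10/16]
  9 → bin 5 (new)  [load 9/16]
  5 → bin 3  [load 16/16]
  5 → bin 4  [load 15/16]
  4 → bin 2  [load 16/16]
  4 → bin 5  [load 13/16]
  3 → bin 1  [load 16/16]
  3 → bin 5  [load 16/16]
  2 → bin 6 (new)  [load 2/16]
6 bins opened.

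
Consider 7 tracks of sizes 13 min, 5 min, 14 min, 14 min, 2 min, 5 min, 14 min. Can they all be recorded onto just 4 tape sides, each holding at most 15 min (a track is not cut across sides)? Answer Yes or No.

Total = 67 min; ⌈67/15⌉ = 5.
At least 5 tape sides are required, but only 4 are allowed.

No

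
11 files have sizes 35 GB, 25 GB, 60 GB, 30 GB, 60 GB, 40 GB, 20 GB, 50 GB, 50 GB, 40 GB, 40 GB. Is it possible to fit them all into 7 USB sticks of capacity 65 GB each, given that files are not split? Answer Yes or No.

No

Total = 450 GB; ⌈450/65⌉ = 7.
8 files each exceed half the capacity and cannot share a USB stick, forcing at least 8 USB sticks.
At least 8 USB sticks are required, but only 7 are allowed.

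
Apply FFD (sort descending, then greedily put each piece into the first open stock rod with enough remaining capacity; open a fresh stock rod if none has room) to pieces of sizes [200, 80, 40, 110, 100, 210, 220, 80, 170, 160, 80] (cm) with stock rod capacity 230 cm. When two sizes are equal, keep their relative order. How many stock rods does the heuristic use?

Sorted descending: 220, 210, 200, 170, 160, 110, 100, 80, 80, 80, 40.
  220 → stock rod 1 (new)  [load 220/230]
  210 → stock rod 2 (new)  [load 210/230]
  200 → stock rod 3 (new)  [load 200/230]
  170 → stock rod 4 (new)  [load 170/230]
  160 → stock rod 5 (new)  [load 160/230]
  110 → stock rod 6 (new)  [load 110/230]
  100 → stock rod 6  [load 210/230]
  80 → stock rod 7 (new)  [load 80/230]
  80 → stock rod 7  [load 160/230]
  80 → stock rod 8 (new)  [load 80/230]
  40 → stock rod 4  [load 210/230]
8 stock rods opened.

8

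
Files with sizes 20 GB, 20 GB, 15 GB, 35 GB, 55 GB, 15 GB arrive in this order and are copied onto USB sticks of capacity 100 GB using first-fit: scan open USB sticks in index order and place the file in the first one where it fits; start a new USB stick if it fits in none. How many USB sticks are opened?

  20 → USB stick 1 (new)  [load 20/100]
  20 → USB stick 1  [load 40/100]
  15 → USB stick 1  [load 55/100]
  35 → USB stick 1  [load 90/100]
  55 → USB stick 2 (new)  [load 55/100]
  15 → USB stick 2  [load 70/100]
2 USB sticks opened.

2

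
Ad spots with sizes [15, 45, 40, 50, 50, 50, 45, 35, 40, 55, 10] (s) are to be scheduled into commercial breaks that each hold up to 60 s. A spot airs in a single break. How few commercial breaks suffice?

Total = 55 + 50 + 50 + 50 + 45 + 45 + 40 + 40 + 35 + 15 + 10 = 435 s.
Lower bound: ⌈435/60⌉ = 8 commercial breaks.
Also, 9 ad spots each exceed 30 s, and no two of those can share a break, so at least 9 commercial breaks are needed.
A packing using 9 commercial breaks:
  break 1: 55 = 55
  break 2: 50 + 10 = 60
  break 3: 50 = 50
  break 4: 50 = 50
  break 5: 45 + 15 = 60
  break 6: 45 = 45
  break 7: 40 = 40
  break 8: 40 = 40
  break 9: 35 = 35
This matches the lower bound, so 9 is optimal.

9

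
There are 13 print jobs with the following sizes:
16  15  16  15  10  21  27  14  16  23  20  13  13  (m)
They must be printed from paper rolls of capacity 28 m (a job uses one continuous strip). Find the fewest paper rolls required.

10

Total = 27 + 23 + 21 + 20 + 16 + 16 + 16 + 15 + 15 + 14 + 13 + 13 + 10 = 219 m.
Lower bound: ⌈219/28⌉ = 8 paper rolls.
Also, 9 print jobs each exceed 14 m, and no two of those can share a roll, so at least 9 paper rolls are needed.
A packing using 10 paper rolls:
  roll 1: 27 = 27
  roll 2: 23 = 23
  roll 3: 21 = 21
  roll 4: 20 = 20
  roll 5: 16 + 10 = 26
  roll 6: 16 = 16
  roll 7: 16 = 16
  roll 8: 15 + 13 = 28
  roll 9: 15 + 13 = 28
  roll 10: 14 = 14
No arrangement into 9 paper rolls stays within capacity, so 10 is optimal.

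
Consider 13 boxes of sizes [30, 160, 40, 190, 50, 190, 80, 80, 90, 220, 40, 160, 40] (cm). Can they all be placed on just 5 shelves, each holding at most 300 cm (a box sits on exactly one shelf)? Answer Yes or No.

A valid assignment using 5 shelves:
  shelf 1: 220 + 80 = 300
  shelf 2: 190 + 90 = 280
  shelf 3: 190 + 80 + 30 = 300
  shelf 4: 160 + 50 + 40 + 40 = 290
  shelf 5: 160 + 40 = 200
Every load is within 300 cm, so 5 shelves suffice.

Yes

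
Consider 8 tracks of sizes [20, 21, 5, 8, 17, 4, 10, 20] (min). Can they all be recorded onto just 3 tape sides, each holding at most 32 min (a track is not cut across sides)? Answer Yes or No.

No

Total = 105 min; ⌈105/32⌉ = 4.
At least 4 tape sides are required, but only 3 are allowed.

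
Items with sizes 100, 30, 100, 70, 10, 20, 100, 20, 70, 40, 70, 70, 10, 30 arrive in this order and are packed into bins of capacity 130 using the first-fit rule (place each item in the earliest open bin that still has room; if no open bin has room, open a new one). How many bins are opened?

7

  100 → bin 1 (new)  [load 100/130]
  30 → bin 1  [load 130/130]
  100 → bin 2 (new)  [load 100/130]
  70 → bin 3 (new)  [load 70/130]
  10 → bin 2  [load 110/130]
  20 → bin 2  [load 130/130]
  100 → bin 4 (new)  [load 100/130]
  20 → bin 3  [load 90/130]
  70 → bin 5 (new)  [load 70/130]
  40 → bin 3  [load 130/130]
  70 → bin 6 (new)  [load 70/130]
  70 → bin 7 (new)  [load 70/130]
  10 → bin 4  [load 110/130]
  30 → bin 5  [load 100/130]
7 bins opened.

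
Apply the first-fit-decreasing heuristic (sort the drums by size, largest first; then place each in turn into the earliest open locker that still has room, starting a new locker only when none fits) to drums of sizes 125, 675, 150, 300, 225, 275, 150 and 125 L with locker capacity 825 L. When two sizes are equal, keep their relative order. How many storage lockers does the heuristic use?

3

Sorted descending: 675, 300, 275, 225, 150, 150, 125, 125.
  675 → locker 1 (new)  [load 675/825]
  300 → locker 2 (new)  [load 300/825]
  275 → locker 2  [load 575/825]
  225 → locker 2  [load 800/825]
  150 → locker 1  [load 825/825]
  150 → locker 3 (new)  [load 150/825]
  125 → locker 3  [load 275/825]
  125 → locker 3  [load 400/825]
3 storage lockers opened.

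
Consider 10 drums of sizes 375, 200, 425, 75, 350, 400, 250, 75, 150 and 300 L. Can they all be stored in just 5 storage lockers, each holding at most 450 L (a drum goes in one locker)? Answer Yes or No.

No

Total = 2600 L; ⌈2600/450⌉ = 6.
At least 6 storage lockers are required, but only 5 are allowed.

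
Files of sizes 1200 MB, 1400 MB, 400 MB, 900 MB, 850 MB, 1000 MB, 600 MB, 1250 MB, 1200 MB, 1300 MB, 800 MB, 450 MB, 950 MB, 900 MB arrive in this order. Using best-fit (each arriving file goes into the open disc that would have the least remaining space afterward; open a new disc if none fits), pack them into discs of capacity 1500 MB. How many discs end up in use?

  1200 → disc 1 (new)  [load 1200/1500]
  1400 → disc 2 (new)  [load 1400/1500]
  400 → disc 3 (new)  [load 400/1500]
  900 → disc 3  [load 1300/1500]
  850 → disc 4 (new)  [load 850/1500]
  1000 → disc 5 (new)  [load 1000/1500]
  600 → disc 4  [load 1450/1500]
  1250 → disc 6 (new)  [load 1250/1500]
  1200 → disc 7 (new)  [load 1200/1500]
  1300 → disc 8 (new)  [load 1300/1500]
  800 → disc 9 (new)  [load 800/1500]
  450 → disc 5  [load 1450/1500]
  950 → disc 10 (new)  [load 950/1500]
  900 → disc 11 (new)  [load 900/1500]
11 discs opened.

11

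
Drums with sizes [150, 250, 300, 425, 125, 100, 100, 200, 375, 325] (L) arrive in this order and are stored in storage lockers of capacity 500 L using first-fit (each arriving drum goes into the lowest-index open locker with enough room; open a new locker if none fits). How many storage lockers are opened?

  150 → locker 1 (new)  [load 150/500]
  250 → locker 1  [load 400/500]
  300 → locker 2 (new)  [load 300/500]
  425 → locker 3 (new)  [load 425/500]
  125 → locker 2  [load 425/500]
  100 → locker 1  [load 500/500]
  100 → locker 4 (new)  [load 100/500]
  200 → locker 4  [load 300/500]
  375 → locker 5 (new)  [load 375/500]
  325 → locker 6 (new)  [load 325/500]
6 storage lockers opened.

6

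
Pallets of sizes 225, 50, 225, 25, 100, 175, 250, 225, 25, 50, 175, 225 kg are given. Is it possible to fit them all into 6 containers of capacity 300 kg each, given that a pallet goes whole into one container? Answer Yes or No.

No

Total = 1750 kg; ⌈1750/300⌉ = 6.
7 pallets each exceed half the capacity and cannot share a container, forcing at least 7 containers.
At least 7 containers are required, but only 6 are allowed.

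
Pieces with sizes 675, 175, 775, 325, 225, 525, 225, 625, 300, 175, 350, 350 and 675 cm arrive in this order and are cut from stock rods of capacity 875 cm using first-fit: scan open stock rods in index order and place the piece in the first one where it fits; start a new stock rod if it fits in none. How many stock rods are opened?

  675 → stock rod 1 (new)  [load 675/875]
  175 → stock rod 1  [load 850/875]
  775 → stock rod 2 (new)  [load 775/875]
  325 → stock rod 3 (new)  [load 325/875]
  225 → stock rod 3  [load 550/875]
  525 → stock rod 4 (new)  [load 525/875]
  225 → stock rod 3  [load 775/875]
  625 → stock rod 5 (new)  [load 625/875]
  300 → stock rod 4  [load 825/875]
  175 → stock rod 5  [load 800/875]
  350 → stock rod 6 (new)  [load 350/875]
  350 → stock rod 6  [load 700/875]
  675 → stock rod 7 (new)  [load 675/875]
7 stock rods opened.

7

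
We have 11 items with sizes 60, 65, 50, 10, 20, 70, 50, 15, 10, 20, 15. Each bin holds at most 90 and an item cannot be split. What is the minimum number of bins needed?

Total = 70 + 65 + 60 + 50 + 50 + 20 + 20 + 15 + 15 + 10 + 10 = 385.
Lower bound: ⌈385/90⌉ = 5 bins.
A packing using 5 bins:
  bin 1: 70 + 20 = 90
  bin 2: 65 + 20 = 85
  bin 3: 60 + 15 + 15 = 90
  bin 4: 50 + 10 + 10 = 70
  bin 5: 50 = 50
This matches the lower bound, so 5 is optimal.

5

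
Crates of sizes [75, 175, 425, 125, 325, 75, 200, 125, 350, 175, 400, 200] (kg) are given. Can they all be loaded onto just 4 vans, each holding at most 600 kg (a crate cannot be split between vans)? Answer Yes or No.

Total = 2650 kg; ⌈2650/600⌉ = 5.
At least 5 vans are required, but only 4 are allowed.

No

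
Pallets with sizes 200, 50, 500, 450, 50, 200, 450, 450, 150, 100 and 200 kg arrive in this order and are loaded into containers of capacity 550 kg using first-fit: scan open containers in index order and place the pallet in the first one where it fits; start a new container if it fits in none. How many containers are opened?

  200 → container 1 (new)  [load 200/550]
  50 → container 1  [load 250/550]
  500 → container 2 (new)  [load 500/550]
  450 → container 3 (new)  [load 450/550]
  50 → container 1  [load 300/550]
  200 → container 1  [load 500/550]
  450 → container 4 (new)  [load 450/550]
  450 → container 5 (new)  [load 450/550]
  150 → container 6 (new)  [load 150/550]
  100 → container 3  [load 550/550]
  200 → container 6  [load 350/550]
6 containers opened.

6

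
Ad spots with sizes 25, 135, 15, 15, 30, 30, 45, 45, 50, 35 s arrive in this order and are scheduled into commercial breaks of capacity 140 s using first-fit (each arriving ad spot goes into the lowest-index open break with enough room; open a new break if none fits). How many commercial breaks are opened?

4

  25 → break 1 (new)  [load 25/140]
  135 → break 2 (new)  [load 135/140]
  15 → break 1  [load 40/140]
  15 → break 1  [load 55/140]
  30 → break 1  [load 85/140]
  30 → break 1  [load 115/140]
  45 → break 3 (new)  [load 45/140]
  45 → break 3  [load 90/140]
  50 → break 3  [load 140/140]
  35 → break 4 (new)  [load 35/140]
4 commercial breaks opened.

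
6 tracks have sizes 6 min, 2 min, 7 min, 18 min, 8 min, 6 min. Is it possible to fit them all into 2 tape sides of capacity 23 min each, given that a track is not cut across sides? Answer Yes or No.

No

Total = 47 min; ⌈47/23⌉ = 3.
At least 3 tape sides are required, but only 2 are allowed.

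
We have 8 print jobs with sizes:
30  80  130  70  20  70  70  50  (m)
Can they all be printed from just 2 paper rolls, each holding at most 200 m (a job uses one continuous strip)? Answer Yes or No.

Total = 520 m; ⌈520/200⌉ = 3.
At least 3 paper rolls are required, but only 2 are allowed.

No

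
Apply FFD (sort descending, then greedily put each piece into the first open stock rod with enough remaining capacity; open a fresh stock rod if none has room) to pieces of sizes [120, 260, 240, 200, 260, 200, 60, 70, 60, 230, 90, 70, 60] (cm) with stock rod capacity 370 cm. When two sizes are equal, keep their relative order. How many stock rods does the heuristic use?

Sorted descending: 260, 260, 240, 230, 200, 200, 120, 90, 70, 70, 60, 60, 60.
  260 → stock rod 1 (new)  [load 260/370]
  260 → stock rod 2 (new)  [load 260/370]
  240 → stock rod 3 (new)  [load 240/370]
  230 → stock rod 4 (new)  [load 230/370]
  200 → stock rod 5 (new)  [load 200/370]
  200 → stock rod 6 (new)  [load 200/370]
  120 → stock rod 3  [load 360/370]
  90 → stock rod 1  [load 350/370]
  70 → stock rod 2  [load 330/370]
  70 → stock rod 4  [load 300/370]
  60 → stock rod 4  [load 360/370]
  60 → stock rod 5  [load 260/370]
  60 → stock rod 5  [load 320/370]
6 stock rods opened.

6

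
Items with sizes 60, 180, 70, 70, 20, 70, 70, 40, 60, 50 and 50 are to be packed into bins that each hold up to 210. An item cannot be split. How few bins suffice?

4

Total = 180 + 70 + 70 + 70 + 70 + 60 + 60 + 50 + 50 + 40 + 20 = 740.
Lower bound: ⌈740/210⌉ = 4 bins.
A packing using 4 bins:
  bin 1: 180 + 20 = 200
  bin 2: 70 + 70 + 70 = 210
  bin 3: 70 + 60 + 60 = 190
  bin 4: 50 + 50 + 40 = 140
This matches the lower bound, so 4 is optimal.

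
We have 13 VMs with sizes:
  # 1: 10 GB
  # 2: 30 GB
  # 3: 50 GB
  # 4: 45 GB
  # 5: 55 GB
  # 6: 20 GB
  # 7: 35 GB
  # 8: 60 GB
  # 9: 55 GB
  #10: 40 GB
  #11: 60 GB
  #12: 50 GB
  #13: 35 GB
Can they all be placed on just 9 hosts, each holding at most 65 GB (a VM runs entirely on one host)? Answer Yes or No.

No

Total = 545 GB; ⌈545/65⌉ = 9.
10 VMs each exceed half the capacity and cannot share a host, forcing at least 10 hosts.
At least 10 hosts are required, but only 9 are allowed.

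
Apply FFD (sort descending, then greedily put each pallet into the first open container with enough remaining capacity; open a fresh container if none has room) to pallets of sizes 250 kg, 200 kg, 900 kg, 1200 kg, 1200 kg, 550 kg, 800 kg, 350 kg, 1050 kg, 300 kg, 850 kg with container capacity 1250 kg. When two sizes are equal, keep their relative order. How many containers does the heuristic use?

7

Sorted descending: 1200, 1200, 1050, 900, 850, 800, 550, 350, 300, 250, 200.
  1200 → container 1 (new)  [load 1200/1250]
  1200 → container 2 (new)  [load 1200/1250]
  1050 → container 3 (new)  [load 1050/1250]
  900 → container 4 (new)  [load 900/1250]
  850 → container 5 (new)  [load 850/1250]
  800 → container 6 (new)  [load 800/1250]
  550 → container 7 (new)  [load 550/1250]
  350 → container 4  [load 1250/1250]
  300 → container 5  [load 1150/1250]
  250 → container 6  [load 1050/1250]
  200 → container 3  [load 1250/1250]
7 containers opened.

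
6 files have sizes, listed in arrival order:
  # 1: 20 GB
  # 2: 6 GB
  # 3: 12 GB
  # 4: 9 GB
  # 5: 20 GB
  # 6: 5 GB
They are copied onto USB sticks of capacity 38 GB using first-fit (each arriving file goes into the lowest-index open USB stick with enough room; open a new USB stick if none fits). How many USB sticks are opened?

  20 → USB stick 1 (new)  [load 20/38]
  6 → USB stick 1  [load 26/38]
  12 → USB stick 1  [load 38/38]
  9 → USB stick 2 (new)  [load 9/38]
  20 → USB stick 2  [load 29/38]
  5 → USB stick 2  [load 34/38]
2 USB sticks opened.

2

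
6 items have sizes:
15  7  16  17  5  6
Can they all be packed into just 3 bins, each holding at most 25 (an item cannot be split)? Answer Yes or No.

A valid assignment using 3 bins:
  bin 1: 17 + 7 = 24
  bin 2: 16 + 6 = 22
  bin 3: 15 + 5 = 20
Every load is within 25, so 3 bins suffice.

Yes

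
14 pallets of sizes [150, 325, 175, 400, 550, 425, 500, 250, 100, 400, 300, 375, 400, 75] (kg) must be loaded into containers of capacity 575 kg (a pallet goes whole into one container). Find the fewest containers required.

Total = 550 + 500 + 425 + 400 + 400 + 400 + 375 + 325 + 300 + 250 + 175 + 150 + 100 + 75 = 4425 kg.
Lower bound: ⌈4425/575⌉ = 8 containers.
Also, 9 pallets each exceed 575/2 kg, and no two of those can share a container, so at least 9 containers are needed.
A packing using 9 containers:
  container 1: 550 = 550
  container 2: 500 + 75 = 575
  container 3: 425 + 150 = 575
  container 4: 400 + 175 = 575
  container 5: 400 + 100 = 500
  container 6: 400 = 400
  container 7: 375 = 375
  container 8: 325 + 250 = 575
  container 9: 300 = 300
This matches the lower bound, so 9 is optimal.

9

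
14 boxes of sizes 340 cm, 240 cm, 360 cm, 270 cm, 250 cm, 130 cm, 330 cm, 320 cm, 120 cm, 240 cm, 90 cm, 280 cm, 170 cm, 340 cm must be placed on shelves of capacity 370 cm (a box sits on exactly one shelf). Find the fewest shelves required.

Total = 360 + 340 + 340 + 330 + 320 + 280 + 270 + 250 + 240 + 240 + 170 + 130 + 120 + 90 = 3480 cm.
Lower bound: ⌈3480/370⌉ = 10 shelves.
A packing using 11 shelves:
  shelf 1: 360 = 360
  shelf 2: 340 = 340
  shelf 3: 340 = 340
  shelf 4: 330 = 330
  shelf 5: 320 = 320
  shelf 6: 280 + 90 = 370
  shelf 7: 270 = 270
  shelf 8: 250 + 120 = 370
  shelf 9: 240 + 130 = 370
  shelf 10: 240 = 240
  shelf 11: 170 = 170
No arrangement into 10 shelves stays within capacity, so 11 is optimal.

11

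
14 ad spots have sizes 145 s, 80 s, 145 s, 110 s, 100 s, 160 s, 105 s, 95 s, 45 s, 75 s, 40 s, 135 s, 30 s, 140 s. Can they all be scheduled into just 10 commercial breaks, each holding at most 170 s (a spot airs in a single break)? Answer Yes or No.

Yes

A valid assignment using 10 commercial breaks:
  break 1: 160 = 160
  break 2: 145 = 145
  break 3: 145 = 145
  break 4: 140 + 30 = 170
  break 5: 135 = 135
  break 6: 110 + 45 = 155
  break 7: 105 + 40 = 145
  break 8: 100 = 100
  break 9: 95 + 75 = 170
  break 10: 80 = 80
Every load is within 170 s, so 10 commercial breaks suffice.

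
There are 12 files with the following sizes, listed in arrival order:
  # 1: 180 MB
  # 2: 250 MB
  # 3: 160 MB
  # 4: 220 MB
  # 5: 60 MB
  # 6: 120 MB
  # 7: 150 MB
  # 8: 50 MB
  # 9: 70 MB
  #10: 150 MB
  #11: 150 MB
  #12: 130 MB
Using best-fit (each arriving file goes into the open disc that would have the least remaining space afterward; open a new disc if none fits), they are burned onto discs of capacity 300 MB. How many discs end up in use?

6

  180 → disc 1 (new)  [load 180/300]
  250 → disc 2 (new)  [load 250/300]
  160 → disc 3 (new)  [load 160/300]
  220 → disc 4 (new)  [load 220/300]
  60 → disc 4  [load 280/300]
  120 → disc 1  [load 300/300]
  150 → disc 5 (new)  [load 150/300]
  50 → disc 2  [load 300/300]
  70 → disc 3  [load 230/300]
  150 → disc 5  [load 300/300]
  150 → disc 6 (new)  [load 150/300]
  130 → disc 6  [load 280/300]
6 discs opened.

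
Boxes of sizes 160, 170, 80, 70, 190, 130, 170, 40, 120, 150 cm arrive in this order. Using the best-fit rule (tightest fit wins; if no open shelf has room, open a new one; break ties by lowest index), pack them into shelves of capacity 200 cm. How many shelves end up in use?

8

  160 → shelf 1 (new)  [load 160/200]
  170 → shelf 2 (new)  [load 170/200]
  80 → shelf 3 (new)  [load 80/200]
  70 → shelf 3  [load 150/200]
  190 → shelf 4 (new)  [load 190/200]
  130 → shelf 5 (new)  [load 130/200]
  170 → shelf 6 (new)  [load 170/200]
  40 → shelf 1  [load 200/200]
  120 → shelf 7 (new)  [load 120/200]
  150 → shelf 8 (new)  [load 150/200]
8 shelves opened.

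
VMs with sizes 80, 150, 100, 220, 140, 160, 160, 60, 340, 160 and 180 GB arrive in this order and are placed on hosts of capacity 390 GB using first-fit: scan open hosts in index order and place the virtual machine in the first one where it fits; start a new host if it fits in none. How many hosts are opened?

  80 → host 1 (new)  [load 80/390]
  150 → host 1  [load 230/390]
  100 → host 1  [load 330/390]
  220 → host 2 (new)  [load 220/390]
  140 → host 2  [load 360/390]
  160 → host 3 (new)  [load 160/390]
  160 → host 3  [load 320/390]
  60 → host 1  [load 390/390]
  340 → host 4 (new)  [load 340/390]
  160 → host 5 (new)  [load 160/390]
  180 → host 5  [load 340/390]
5 hosts opened.

5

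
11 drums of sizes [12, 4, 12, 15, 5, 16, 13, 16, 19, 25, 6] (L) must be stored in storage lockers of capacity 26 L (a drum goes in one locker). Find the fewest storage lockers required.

7

Total = 25 + 19 + 16 + 16 + 15 + 13 + 12 + 12 + 6 + 5 + 4 = 143 L.
Lower bound: ⌈143/26⌉ = 6 storage lockers.
A packing using 7 storage lockers:
  locker 1: 25 = 25
  locker 2: 19 + 6 = 25
  locker 3: 16 + 5 + 4 = 25
  locker 4: 16 = 16
  locker 5: 15 = 15
  locker 6: 13 + 12 = 25
  locker 7: 12 = 12
No arrangement into 6 storage lockers stays within capacity, so 7 is optimal.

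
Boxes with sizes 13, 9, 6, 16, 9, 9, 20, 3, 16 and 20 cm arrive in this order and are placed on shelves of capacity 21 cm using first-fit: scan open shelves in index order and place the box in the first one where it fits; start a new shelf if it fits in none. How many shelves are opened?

7

  13 → shelf 1 (new)  [load 13/21]
  9 → shelf 2 (new)  [load 9/21]
  6 → shelf 1  [load 19/21]
  16 → shelf 3 (new)  [load 16/21]
  9 → shelf 2  [load 18/21]
  9 → shelf 4 (new)  [load 9/21]
  20 → shelf 5 (new)  [load 20/21]
  3 → shelf 2  [load 21/21]
  16 → shelf 6 (new)  [load 16/21]
  20 → shelf 7 (new)  [load 20/21]
7 shelves opened.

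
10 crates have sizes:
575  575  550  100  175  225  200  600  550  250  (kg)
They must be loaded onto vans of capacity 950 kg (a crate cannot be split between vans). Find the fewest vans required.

Total = 600 + 575 + 575 + 550 + 550 + 250 + 225 + 200 + 175 + 100 = 3800 kg.
Lower bound: ⌈3800/950⌉ = 4 vans.
Also, 5 crates each exceed 475 kg, and no two of those can share a van, so at least 5 vans are needed.
A packing using 5 vans:
  van 1: 600 + 250 + 100 = 950
  van 2: 575 + 225 = 800
  van 3: 575 + 200 + 175 = 950
  van 4: 550 = 550
  van 5: 550 = 550
This matches the lower bound, so 5 is optimal.

5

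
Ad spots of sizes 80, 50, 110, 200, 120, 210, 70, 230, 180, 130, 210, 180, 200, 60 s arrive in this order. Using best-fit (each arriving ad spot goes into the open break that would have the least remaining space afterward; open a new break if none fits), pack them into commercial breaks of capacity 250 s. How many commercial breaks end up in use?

10

  80 → break 1 (new)  [load 80/250]
  50 → break 1  [load 130/250]
  110 → break 1  [load 240/250]
  200 → break 2 (new)  [load 200/250]
  120 → break 3 (new)  [load 120/250]
  210 → break 4 (new)  [load 210/250]
  70 → break 3  [load 190/250]
  230 → break 5 (new)  [load 230/250]
  180 → break 6 (new)  [load 180/250]
  130 → break 7 (new)  [load 130/250]
  210 → break 8 (new)  [load 210/250]
  180 → break 9 (new)  [load 180/250]
  200 → break 10 (new)  [load 200/250]
  60 → break 3  [load 250/250]
10 commercial breaks opened.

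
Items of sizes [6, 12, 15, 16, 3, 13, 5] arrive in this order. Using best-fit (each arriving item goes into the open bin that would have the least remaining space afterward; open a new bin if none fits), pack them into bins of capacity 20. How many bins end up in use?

4

  6 → bin 1 (new)  [load 6/20]
  12 → bin 1  [load 18/20]
  15 → bin 2 (new)  [load 15/20]
  16 → bin 3 (new)  [load 16/20]
  3 → bin 3  [load 19/20]
  13 → bin 4 (new)  [load 13/20]
  5 → bin 2  [load 20/20]
4 bins opened.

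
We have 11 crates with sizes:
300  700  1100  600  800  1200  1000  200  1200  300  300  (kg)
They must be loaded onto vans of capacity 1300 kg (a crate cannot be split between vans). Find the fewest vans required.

7

Total = 1200 + 1200 + 1100 + 1000 + 800 + 700 + 600 + 300 + 300 + 300 + 200 = 7700 kg.
Lower bound: ⌈7700/1300⌉ = 6 vans.
A packing using 7 vans:
  van 1: 1200 = 1200
  van 2: 1200 = 1200
  van 3: 1100 + 200 = 1300
  van 4: 1000 + 300 = 1300
  van 5: 800 + 300 = 1100
  van 6: 700 + 600 = 1300
  van 7: 300 = 300
No arrangement into 6 vans stays within capacity, so 7 is optimal.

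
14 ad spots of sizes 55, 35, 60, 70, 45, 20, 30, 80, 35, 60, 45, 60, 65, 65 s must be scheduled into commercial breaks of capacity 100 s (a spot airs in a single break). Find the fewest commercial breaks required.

9

Total = 80 + 70 + 65 + 65 + 60 + 60 + 60 + 55 + 45 + 45 + 35 + 35 + 30 + 20 = 725 s.
Lower bound: ⌈725/100⌉ = 8 commercial breaks.
A packing using 9 commercial breaks:
  break 1: 80 + 20 = 100
  break 2: 70 + 30 = 100
  break 3: 65 + 35 = 100
  break 4: 65 + 35 = 100
  break 5: 60 = 60
  break 6: 60 = 60
  break 7: 60 = 60
  break 8: 55 + 45 = 100
  break 9: 45 = 45
No arrangement into 8 commercial breaks stays within capacity, so 9 is optimal.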